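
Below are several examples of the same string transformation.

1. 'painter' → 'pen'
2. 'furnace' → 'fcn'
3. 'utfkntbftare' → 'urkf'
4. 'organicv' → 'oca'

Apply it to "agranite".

ata

What's happening: take characters alternately from the front and the back (1st, last, 2nd, 2nd-last, ...), then keep one character in every 3, starting at position 1 (positions 1st, 4th, 7th, ...).
For "agranite", step one produces "aegtrian"; step two turns that into "ata".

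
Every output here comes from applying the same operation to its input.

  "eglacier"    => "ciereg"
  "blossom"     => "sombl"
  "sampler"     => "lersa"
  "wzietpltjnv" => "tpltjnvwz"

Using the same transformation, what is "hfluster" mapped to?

The transformation: move the first 2 characters to the end (rotate left by 2), then delete the first 2 characters.
For "hfluster" the result is "sterhf".

sterhf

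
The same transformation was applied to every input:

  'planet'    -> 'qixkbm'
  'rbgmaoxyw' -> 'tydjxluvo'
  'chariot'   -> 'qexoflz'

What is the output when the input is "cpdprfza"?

xmamocwz

Rule — swap the first and last characters, then shift every letter 3 places backward in the alphabet (wrapping around).
Working it through for "cpdprfza": intermediate "apdprfzc", final "xmamocwz".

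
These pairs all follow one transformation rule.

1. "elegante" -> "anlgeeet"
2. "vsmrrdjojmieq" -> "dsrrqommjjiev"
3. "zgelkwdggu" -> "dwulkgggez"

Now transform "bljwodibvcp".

What's happening: sort the characters into reverse alphabetical order, then swap the first and last characters.
Starting from "bljwodibvcp": after the first operation, "wvpoljidcbb"; after the second, "bvpoljidcbw".

bvpoljidcbw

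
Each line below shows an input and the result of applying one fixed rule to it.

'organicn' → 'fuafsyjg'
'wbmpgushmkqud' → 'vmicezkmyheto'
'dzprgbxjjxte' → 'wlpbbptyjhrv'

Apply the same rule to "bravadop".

Looking at the pairs, the operation is to shift every letter 8 places backward in the alphabet (wrapping around), then reverse the string.
Applying both steps to "bravadop": "tjsnsvgh", then "hgvsnsjt".

hgvsnsjt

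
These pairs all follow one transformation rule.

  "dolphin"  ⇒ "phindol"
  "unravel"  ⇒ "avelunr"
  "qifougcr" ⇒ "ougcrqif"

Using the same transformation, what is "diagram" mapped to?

The transformation: move the first 3 characters to the end (rotate left by 3).
Applying that to "diagram" gives "gramdia".

gramdia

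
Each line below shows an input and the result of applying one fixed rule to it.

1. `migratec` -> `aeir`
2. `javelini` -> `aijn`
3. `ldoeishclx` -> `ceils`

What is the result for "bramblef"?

Looking at the pairs, the operation is to sort the characters into alphabetical order, then keep every other character starting from the first (positions 1st, 3rd, 5th, ...).
For "bramblef", step one produces "abbeflmr"; step two turns that into "abfm".
(Check on "javelini": → "aeiijlnv" → "aijn" ✓)

abfm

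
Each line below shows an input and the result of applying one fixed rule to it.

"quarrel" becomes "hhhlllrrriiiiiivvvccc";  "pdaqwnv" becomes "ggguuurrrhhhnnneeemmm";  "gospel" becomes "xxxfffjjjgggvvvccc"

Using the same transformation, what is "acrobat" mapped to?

Each output is the input with this applied: repeat every character 3 times, then shift every letter 9 places backward in the alphabet (wrapping around).
Working it through for "acrobat": intermediate "aaacccrrrooobbbaaattt", final "rrrtttiiifffsssrrrkkk".
(Check on "quarrel": → "qqquuuaaarrrrrreeelll" → "hhhlllrrriiiiiivvvccc" ✓)

rrrtttiiifffsssrrrkkk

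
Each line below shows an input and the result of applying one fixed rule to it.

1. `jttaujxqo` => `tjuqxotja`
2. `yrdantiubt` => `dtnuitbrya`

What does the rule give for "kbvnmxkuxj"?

vxmukjxbkn

The rule is to swap each adjacent pair of characters (1↔2, 3↔4, ...), then move the first 3 characters to the end (rotate left by 3).
On "kbvnmxkuxj": the first step gives "bknvxmukjx", and the second then gives "vxmukjxbkn".
(Check on "jttaujxqo": → "tjatjuqxo" → "tjuqxotja" ✓)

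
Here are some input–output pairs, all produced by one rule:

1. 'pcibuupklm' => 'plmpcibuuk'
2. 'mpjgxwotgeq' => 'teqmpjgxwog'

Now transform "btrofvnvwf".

The rule is to move the last 3 characters to the front (rotate right by 3), then swap the first and last characters.
Applying that to "btrofvnvwf" gives "nwfbtrofvv".
(Check on "pcibuupklm": → "klmpcibuup" → "plmpcibuuk" ✓)

nwfbtrofvv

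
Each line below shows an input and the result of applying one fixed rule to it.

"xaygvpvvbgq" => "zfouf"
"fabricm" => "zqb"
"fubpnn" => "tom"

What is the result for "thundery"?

gmdx

Rule — shift every letter 1 place backward in the alphabet (wrapping around), then keep every other character starting from the second (positions 2nd, 4th, 6th, ...).
Working it through for "thundery": intermediate "sgtmcdqx", final "gmdx".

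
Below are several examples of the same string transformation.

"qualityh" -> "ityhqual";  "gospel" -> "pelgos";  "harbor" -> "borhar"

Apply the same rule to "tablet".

lettab

Looking at the pairs, the operation is to swap the front and back halves of the string.
For "tablet" the result is "lettab".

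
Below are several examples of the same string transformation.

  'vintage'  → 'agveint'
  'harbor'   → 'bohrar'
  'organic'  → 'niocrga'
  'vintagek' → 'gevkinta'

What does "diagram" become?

In each case the input is transformed by: swap the first and last characters, then move the last 3 characters to the front (rotate right by 3).
So "diagram" becomes "radmiag".

radmiag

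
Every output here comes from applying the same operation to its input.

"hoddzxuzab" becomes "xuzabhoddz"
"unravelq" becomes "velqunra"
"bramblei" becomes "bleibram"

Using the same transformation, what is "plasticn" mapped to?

ticnplas

The pattern: swap the front and back halves of the string.
On "plasticn" that produces "ticnplas".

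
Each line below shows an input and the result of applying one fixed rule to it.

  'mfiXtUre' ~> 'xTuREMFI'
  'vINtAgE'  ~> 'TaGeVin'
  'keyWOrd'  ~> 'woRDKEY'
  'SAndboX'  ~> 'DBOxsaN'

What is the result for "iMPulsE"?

ULSeImp

In each case the input is transformed by: move the first 3 characters to the end (rotate left by 3), then flip the case of every letter.
Working it through for "iMPulsE": intermediate "ulsEiMP", final "ULSeImp".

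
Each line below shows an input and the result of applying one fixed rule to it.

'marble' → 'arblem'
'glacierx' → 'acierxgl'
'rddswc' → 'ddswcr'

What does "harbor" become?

arborh

Each output is the input with this applied: move the last 2 characters to the front (rotate right by 2), then swap the front and back halves of the string.
On "harbor": the first step gives "orharb", and the second then gives "arborh".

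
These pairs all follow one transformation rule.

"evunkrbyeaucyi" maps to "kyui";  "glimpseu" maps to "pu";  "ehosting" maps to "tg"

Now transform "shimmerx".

mx

The transformation: move the first 2 characters to the end (rotate left by 2), then keep one character in every 3, starting at position 3 (positions 3rd, 6th, 9th, ...).
Applying both steps to "shimmerx": "immerxsh", then "mx".
(Check on "evunkrbyeaucyi": → "unkrbyeaucyiev" → "kyui" ✓)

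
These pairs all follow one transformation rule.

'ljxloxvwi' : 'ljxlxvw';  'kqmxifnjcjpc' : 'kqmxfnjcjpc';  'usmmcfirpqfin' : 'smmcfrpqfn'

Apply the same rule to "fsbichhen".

fsbchhn

What's happening: remove every vowel.
On "fsbichhen" that produces "fsbchhn".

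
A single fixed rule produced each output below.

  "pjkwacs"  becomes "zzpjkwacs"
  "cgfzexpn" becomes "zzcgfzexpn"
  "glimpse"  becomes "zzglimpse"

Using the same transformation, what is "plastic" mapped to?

zzplastic

The pattern: prepend "zz".
So "plastic" becomes "zzplastic".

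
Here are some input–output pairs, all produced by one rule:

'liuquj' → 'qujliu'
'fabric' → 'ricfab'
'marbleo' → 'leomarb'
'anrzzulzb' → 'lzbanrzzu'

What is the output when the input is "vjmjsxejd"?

Rule — move the last 3 characters to the front (rotate right by 3).
So "vjmjsxejd" becomes "ejdvjmjsx".

ejdvjmjsx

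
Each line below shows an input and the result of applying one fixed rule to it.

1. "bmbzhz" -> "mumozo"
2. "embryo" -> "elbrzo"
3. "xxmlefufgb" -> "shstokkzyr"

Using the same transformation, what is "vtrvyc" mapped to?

What's happening: swap the front and back halves of the string, then shift every letter 13 places forward in the alphabet (wrapping around) — i.e. ROT13.
Working it through for "vtrvyc": intermediate "vycvtr", final "ilpige".

ilpige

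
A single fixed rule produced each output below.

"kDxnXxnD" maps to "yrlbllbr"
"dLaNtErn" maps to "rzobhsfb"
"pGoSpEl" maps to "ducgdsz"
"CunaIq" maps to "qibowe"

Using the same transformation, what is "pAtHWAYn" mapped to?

dohvkomb

In each case the input is transformed by: shift every letter 12 places backward in the alphabet (wrapping around), then convert every letter to lowercase.
Working it through for "pAtHWAYn": intermediate "dOhVKOMb", final "dohvkomb".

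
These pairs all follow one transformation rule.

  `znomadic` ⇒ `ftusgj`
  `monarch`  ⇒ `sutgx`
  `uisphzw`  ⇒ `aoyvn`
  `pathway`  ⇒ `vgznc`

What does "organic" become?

uxmgt

The rule is to delete the last 2 characters, then shift every letter 6 places forward in the alphabet (wrapping around).
For "organic" the result is "uxmgt".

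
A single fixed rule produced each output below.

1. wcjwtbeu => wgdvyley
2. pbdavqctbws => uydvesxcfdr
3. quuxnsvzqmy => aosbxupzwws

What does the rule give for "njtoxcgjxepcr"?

tergzliezqvlp

In each case the input is transformed by: reverse the string, then shift every letter 2 places forward in the alphabet (wrapping around).
For "njtoxcgjxepcr" the result is "tergzliezqvlp".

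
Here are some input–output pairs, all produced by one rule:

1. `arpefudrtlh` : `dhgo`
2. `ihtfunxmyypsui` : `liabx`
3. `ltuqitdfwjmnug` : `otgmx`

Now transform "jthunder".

The transformation: keep one character in every 3, starting at position 1 (positions 1st, 4th, 7th, ...), then shift every letter 3 places forward in the alphabet (wrapping around).
Applying both steps to "jthunder": "jue", then "mxh".

mxh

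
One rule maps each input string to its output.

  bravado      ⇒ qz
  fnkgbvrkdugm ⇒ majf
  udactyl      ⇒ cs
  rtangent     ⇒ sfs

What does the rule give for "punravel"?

tzk

Each output is the input with this applied: shift every letter 1 place backward in the alphabet (wrapping around), then keep one character in every 3, starting at position 2 (positions 2nd, 5th, 8th, ...).
For "punravel", step one produces "otmqzudk"; step two turns that into "tzk".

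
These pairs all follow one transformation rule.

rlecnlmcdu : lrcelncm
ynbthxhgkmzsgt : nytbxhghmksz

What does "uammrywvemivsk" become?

aummyrvwmevi

Looking at the pairs, the operation is to swap each adjacent pair of characters (1↔2, 3↔4, ...), then delete the last 2 characters.
Applying both steps to "uammrywvemivsk": "aummyrvwmeviks", then "aummyrvwmevi".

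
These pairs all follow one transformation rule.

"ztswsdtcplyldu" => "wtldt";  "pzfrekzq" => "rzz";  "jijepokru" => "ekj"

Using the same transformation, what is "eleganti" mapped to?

Each output is the input with this applied: move the first 2 characters to the end (rotate left by 2), then keep one character in every 3, starting at position 2 (positions 2nd, 5th, 8th, ...).
Working it through for "eleganti": intermediate "egantiel", final "gtl".

gtl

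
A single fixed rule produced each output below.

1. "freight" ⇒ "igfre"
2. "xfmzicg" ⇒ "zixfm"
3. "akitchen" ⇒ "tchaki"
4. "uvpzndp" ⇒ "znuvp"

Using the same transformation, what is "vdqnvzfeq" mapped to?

What's happening: delete the last 2 characters, then move the first 3 characters to the end (rotate left by 3).
On "vdqnvzfeq": the first step gives "vdqnvzf", and the second then gives "nvzfvdq".

nvzfvdq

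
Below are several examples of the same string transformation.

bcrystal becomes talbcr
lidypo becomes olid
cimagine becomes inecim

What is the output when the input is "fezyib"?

What's happening: move the first 3 characters to the end (rotate left by 3), then delete the first 2 characters.
Applying both steps to "fezyib": "yibfez", then "bfez".
(Check on "bcrystal": → "ystalbcr" → "talbcr" ✓)

bfez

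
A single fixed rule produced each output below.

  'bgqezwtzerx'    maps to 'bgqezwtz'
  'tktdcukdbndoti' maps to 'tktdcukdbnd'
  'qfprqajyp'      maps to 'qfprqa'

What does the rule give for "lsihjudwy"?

The pattern: delete the last 3 characters.
Applying that to "lsihjudwy" gives "lsihju".

lsihju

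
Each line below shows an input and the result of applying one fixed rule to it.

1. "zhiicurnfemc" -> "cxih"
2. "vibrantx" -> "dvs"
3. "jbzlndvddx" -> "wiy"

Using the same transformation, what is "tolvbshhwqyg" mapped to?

The rule is to shift every letter 5 places backward in the alphabet (wrapping around), then keep one character in every 3, starting at position 2 (positions 2nd, 5th, 8th, ...).
On "tolvbshhwqyg": the first step gives "ojgqwnccrltb", and the second then gives "jwct".

jwct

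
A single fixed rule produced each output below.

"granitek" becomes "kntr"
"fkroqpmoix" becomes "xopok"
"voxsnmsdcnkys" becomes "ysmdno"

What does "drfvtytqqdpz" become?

zvyqdr

Looking at the pairs, the operation is to keep every other character starting from the second (positions 2nd, 4th, 6th, ...), then swap the first and last characters.
For "drfvtytqqdpz", step one produces "rvyqdz"; step two turns that into "zvyqdr".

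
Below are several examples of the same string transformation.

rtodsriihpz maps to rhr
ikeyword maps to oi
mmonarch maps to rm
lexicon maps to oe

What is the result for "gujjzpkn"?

Each output is the input with this applied: move the first 3 characters to the end (rotate left by 3), then keep one character in every 3, starting at position 3 (positions 3rd, 6th, 9th, ...).
Applying both steps to "gujjzpkn": "jzpknguj", then "pg".

pg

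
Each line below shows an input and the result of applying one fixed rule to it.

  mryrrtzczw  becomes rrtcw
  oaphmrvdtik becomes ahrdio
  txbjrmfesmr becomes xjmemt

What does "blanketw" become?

Each output is the input with this applied: move the first character to the end, then keep every other character starting from the first (positions 1st, 3rd, 5th, ...).
Applying that to "blanketw" gives "lnew".

lnew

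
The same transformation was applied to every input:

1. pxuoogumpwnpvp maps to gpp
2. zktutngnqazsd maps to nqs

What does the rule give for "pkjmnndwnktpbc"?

Looking at the pairs, the operation is to delete the first 3 characters, then keep one character in every 3, starting at position 3 (positions 3rd, 6th, 9th, ...).
Starting from "pkjmnndwnktpbc": after the first operation, "mnndwnktpbc"; after the second, "nnp".

nnp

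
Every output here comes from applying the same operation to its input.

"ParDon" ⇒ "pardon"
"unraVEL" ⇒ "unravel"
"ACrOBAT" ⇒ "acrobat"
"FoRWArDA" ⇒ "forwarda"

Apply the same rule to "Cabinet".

Looking at the pairs, the operation is to convert every letter to lowercase.
For "Cabinet" the result is "cabinet".

cabinet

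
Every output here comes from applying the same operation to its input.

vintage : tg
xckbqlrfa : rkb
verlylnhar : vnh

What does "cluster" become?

Each output is the input with this applied: sort the characters into reverse alphabetical order, then keep one character in every 3, starting at position 2 (positions 2nd, 5th, 8th, ...).
On "cluster": the first step gives "utsrlec", and the second then gives "tl".
(Check on "verlylnhar": → "yvrrnllhea" → "vnh" ✓)

tl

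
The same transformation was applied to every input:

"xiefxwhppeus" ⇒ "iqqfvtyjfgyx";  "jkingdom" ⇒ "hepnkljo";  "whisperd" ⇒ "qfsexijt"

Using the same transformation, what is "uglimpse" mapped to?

What's happening: shift every letter 1 place forward in the alphabet (wrapping around), then swap the front and back halves of the string.
For "uglimpse" the result is "nqtfvhmj".

nqtfvhmj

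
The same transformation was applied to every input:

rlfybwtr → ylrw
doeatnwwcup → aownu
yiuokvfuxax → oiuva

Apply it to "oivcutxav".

ciat

The rule is to keep every other character starting from the second (positions 2nd, 4th, 6th, ...), then swap each adjacent pair of characters (1↔2, 3↔4, ...).
"oivcutxav" → "icta" → "ciat".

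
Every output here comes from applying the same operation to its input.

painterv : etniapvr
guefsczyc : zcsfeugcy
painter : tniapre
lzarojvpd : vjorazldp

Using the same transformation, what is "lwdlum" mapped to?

ldwlmu

In each case the input is transformed by: reverse the string, then move the first 2 characters to the end (rotate left by 2).
On "lwdlum": the first step gives "muldwl", and the second then gives "ldwlmu".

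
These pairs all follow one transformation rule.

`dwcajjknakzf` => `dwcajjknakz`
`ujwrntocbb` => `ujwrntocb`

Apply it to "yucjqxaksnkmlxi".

yucjqxaksnkmlx

The transformation: delete the last character.
"yucjqxaksnkmlxi" → "yucjqxaksnkmlx".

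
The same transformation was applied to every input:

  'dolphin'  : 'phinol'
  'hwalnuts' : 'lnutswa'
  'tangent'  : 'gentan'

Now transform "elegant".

The rule is to delete the first character, then move the first 2 characters to the end (rotate left by 2).
On "elegant": the first step gives "legant", and the second then gives "gantle".
(Check on "dolphin": → "olphin" → "phinol" ✓)

gantle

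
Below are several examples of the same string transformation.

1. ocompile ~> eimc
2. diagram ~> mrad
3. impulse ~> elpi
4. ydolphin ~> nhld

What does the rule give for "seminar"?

rnms

Looking at the pairs, the operation is to reverse the string, then keep every other character starting from the first (positions 1st, 3rd, 5th, ...).
On "seminar": the first step gives "ranimes", and the second then gives "rnms".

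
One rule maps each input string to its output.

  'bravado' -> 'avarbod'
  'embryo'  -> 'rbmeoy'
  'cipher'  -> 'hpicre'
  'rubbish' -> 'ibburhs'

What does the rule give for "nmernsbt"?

snremntb

The pattern: move the last 2 characters to the front (rotate right by 2), then reverse the string.
Starting from "nmernsbt": after the first operation, "btnmerns"; after the second, "snremntb".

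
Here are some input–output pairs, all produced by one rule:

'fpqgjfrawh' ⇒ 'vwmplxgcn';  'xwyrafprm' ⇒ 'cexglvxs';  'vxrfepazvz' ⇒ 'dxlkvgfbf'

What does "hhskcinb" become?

What's happening: delete the first character, then shift every letter 6 places forward in the alphabet (wrapping around).
For "hhskcinb", step one produces "hskcinb"; step two turns that into "nyqioth".

nyqioth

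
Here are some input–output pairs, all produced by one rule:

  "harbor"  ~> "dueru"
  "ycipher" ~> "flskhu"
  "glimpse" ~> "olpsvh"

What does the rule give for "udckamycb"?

What's happening: shift every letter 3 places forward in the alphabet (wrapping around), then delete the first character.
For "udckamycb", step one produces "xgfndpbfe"; step two turns that into "gfndpbfe".

gfndpbfe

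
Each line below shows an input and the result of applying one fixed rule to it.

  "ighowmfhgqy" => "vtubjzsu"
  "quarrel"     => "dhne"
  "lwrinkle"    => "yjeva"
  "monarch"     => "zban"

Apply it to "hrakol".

uen

The pattern: shift every letter 13 places forward in the alphabet (wrapping around) — i.e. ROT13, then delete the last 3 characters.
Starting from "hrakol": after the first operation, "uenxby"; after the second, "uen".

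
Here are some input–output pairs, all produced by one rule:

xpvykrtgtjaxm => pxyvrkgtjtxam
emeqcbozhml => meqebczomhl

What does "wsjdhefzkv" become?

swdjehzfvk

Rule — swap each adjacent pair of characters (1↔2, 3↔4, ...).
For "wsjdhefzkv" the result is "swdjehzfvk".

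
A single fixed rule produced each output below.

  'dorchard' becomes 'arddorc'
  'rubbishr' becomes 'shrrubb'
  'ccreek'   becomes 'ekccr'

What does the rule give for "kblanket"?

ketkbla

Rule — swap the front and back halves of the string, then delete the first character.
For "kblanket", step one produces "nketkbla"; step two turns that into "ketkbla".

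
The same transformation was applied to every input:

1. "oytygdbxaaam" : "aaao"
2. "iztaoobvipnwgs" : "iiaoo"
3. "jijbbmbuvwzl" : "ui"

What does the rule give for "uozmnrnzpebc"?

In each case the input is transformed by: swap the front and back halves of the string, then keep only the vowels.
Working it through for "uozmnrnzpebc": intermediate "nzpebcuozmnr", final "euo".

euo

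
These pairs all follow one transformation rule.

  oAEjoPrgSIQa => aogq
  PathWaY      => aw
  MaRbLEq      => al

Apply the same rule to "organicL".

rnl

The rule is to keep one character in every 3, starting at position 2 (positions 2nd, 5th, 8th, ...), then convert every letter to lowercase.
Applying both steps to "organicL": "rnL", then "rnl".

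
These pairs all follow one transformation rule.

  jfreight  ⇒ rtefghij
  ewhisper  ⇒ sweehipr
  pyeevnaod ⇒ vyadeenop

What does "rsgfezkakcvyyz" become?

zzacefgkkrsvyy

The transformation: sort the characters into alphabetical order, then move the last 2 characters to the front (rotate right by 2).
So "rsgfezkakcvyyz" becomes "zzacefgkkrsvyy".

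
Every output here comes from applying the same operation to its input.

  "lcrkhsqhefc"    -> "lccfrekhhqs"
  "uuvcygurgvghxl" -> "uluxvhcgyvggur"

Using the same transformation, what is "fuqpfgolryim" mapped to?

Rule — take characters alternately from the front and the back (1st, last, 2nd, 2nd-last, ...).
"fuqpfgolryim" → "fmuiqyprflgo".

fmuiqyprflgo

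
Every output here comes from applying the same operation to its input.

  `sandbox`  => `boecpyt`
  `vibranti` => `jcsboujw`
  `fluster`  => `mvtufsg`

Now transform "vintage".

joubhfw

In each case the input is transformed by: move the first character to the end, then shift every letter 1 place forward in the alphabet (wrapping around).
On "vintage": the first step gives "intagev", and the second then gives "joubhfw".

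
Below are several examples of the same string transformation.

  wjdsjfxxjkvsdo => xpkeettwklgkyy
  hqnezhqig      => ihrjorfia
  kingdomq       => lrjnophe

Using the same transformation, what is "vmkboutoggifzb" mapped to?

wcnalgcjphvhup

Rule — take characters alternately from the front and the back (1st, last, 2nd, 2nd-last, ...), then shift every letter 1 place forward in the alphabet (wrapping around).
On "vmkboutoggifzb": the first step gives "vbmzkfbiogugto", and the second then gives "wcnalgcjphvhup".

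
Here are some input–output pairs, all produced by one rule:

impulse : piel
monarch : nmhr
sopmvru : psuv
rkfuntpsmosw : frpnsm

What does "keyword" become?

Looking at the pairs, the operation is to keep every other character starting from the first (positions 1st, 3rd, 5th, ...), then swap each adjacent pair of characters (1↔2, 3↔4, ...).
For "keyword", step one produces "kyod"; step two turns that into "ykdo".

ykdo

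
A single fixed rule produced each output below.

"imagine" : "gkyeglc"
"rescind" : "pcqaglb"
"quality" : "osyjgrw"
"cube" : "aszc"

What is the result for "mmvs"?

Each output is the input with this applied: shift every letter 2 places backward in the alphabet (wrapping around).
Applying that to "mmvs" gives "kktq".

kktq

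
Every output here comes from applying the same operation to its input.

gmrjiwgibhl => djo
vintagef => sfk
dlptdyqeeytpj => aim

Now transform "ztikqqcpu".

wqf

What's happening: shift every letter 3 places backward in the alphabet (wrapping around), then keep only the first 3 characters.
Doing the same to "ztikqqcpu": "wqf".
(Check on "gmrjiwgibhl": → "djogftdfyei" → "djo" ✓)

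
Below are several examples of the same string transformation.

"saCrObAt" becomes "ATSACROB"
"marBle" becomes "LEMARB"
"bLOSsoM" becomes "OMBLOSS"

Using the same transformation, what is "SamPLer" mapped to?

In each case the input is transformed by: move the last 2 characters to the front (rotate right by 2), then convert every letter to uppercase.
For "SamPLer", step one produces "erSamPL"; step two turns that into "ERSAMPL".
(Check on "saCrObAt": → "AtsaCrOb" → "ATSACROB" ✓)

ERSAMPL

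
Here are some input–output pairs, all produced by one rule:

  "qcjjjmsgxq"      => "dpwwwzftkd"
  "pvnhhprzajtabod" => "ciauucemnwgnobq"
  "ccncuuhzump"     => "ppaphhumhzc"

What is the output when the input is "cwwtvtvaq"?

pjjgigind

Each output is the input with this applied: shift every letter 13 places forward in the alphabet (wrapping around) — i.e. ROT13.
On "cwwtvtvaq" that produces "pjjgigind".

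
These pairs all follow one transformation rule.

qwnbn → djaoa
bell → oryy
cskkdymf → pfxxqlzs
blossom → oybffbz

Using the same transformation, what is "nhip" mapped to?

What's happening: shift every letter 13 places forward in the alphabet (wrapping around) — i.e. ROT13.
Applying that to "nhip" gives "auvc".

auvc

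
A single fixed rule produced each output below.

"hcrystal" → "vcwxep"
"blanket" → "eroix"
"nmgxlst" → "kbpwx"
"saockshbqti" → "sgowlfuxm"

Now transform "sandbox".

The transformation: shift every letter 4 places forward in the alphabet (wrapping around), then delete the first 2 characters.
Starting from "sandbox": after the first operation, "werhfsb"; after the second, "rhfsb".

rhfsb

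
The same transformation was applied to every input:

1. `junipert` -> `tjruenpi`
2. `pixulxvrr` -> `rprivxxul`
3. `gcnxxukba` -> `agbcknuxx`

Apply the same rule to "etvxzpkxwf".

fewtxvkxpz

Rule — take characters alternately from the front and the back (1st, last, 2nd, 2nd-last, ...), then swap each adjacent pair of characters (1↔2, 3↔4, ...).
For "etvxzpkxwf", step one produces "eftwvxxkzp"; step two turns that into "fewtxvkxpz".
(Check on "junipert": → "jturneip" → "tjruenpi" ✓)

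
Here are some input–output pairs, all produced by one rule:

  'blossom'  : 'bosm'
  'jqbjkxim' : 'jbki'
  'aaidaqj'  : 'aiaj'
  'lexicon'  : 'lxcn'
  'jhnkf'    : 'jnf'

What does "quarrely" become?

Each output is the input with this applied: keep every other character starting from the first (positions 1st, 3rd, 5th, ...).
So "quarrely" becomes "qarl".

qarl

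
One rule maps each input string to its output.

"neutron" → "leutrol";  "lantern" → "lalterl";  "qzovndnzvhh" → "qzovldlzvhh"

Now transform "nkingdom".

Looking at the pairs, the operation is to replace every "n" with "l".
Doing the same to "nkingdom": "lkilgdom".

lkilgdom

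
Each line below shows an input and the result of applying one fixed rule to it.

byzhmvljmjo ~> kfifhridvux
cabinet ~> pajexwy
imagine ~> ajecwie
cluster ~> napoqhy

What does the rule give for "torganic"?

yejwcnkp

Rule — reverse the string, then shift every letter 4 places backward in the alphabet (wrapping around).
For "torganic", step one produces "cinagrot"; step two turns that into "yejwcnkp".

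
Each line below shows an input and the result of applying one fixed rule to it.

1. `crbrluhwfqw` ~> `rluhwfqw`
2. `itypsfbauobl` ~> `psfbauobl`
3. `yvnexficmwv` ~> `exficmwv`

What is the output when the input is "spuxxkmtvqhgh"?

The transformation: delete the first 3 characters.
So "spuxxkmtvqhgh" becomes "xxkmtvqhgh".

xxkmtvqhgh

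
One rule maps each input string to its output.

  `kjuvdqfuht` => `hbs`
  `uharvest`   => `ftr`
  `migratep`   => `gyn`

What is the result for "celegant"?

The rule is to shift every letter 2 places backward in the alphabet (wrapping around), then keep one character in every 3, starting at position 2 (positions 2nd, 5th, 8th, ...).
So "celegant" becomes "cer".
(Check on "kjuvdqfuht": → "ihstbodsfr" → "hbs" ✓)

cer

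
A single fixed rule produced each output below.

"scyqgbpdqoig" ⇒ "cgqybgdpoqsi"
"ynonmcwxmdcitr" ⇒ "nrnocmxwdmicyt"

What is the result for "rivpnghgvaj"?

The rule is to swap the first and last characters, then swap each adjacent pair of characters (1↔2, 3↔4, ...).
Working it through for "rivpnghgvaj": intermediate "jivpnghgvar", final "ijpvgnghavr".

ijpvgnghavr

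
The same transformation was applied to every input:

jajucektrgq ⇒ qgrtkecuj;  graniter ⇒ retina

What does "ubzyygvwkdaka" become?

Rule — delete the first 2 characters, then reverse the string.
On "ubzyygvwkdaka": the first step gives "zyygvwkdaka", and the second then gives "akadkwvgyyz".

akadkwvgyyz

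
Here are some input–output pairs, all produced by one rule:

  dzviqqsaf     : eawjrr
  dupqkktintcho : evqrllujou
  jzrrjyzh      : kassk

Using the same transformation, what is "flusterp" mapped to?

gmvtu

The transformation: shift every letter 1 place forward in the alphabet (wrapping around), then delete the last 3 characters.
Working it through for "flusterp": intermediate "gmvtufsq", final "gmvtu".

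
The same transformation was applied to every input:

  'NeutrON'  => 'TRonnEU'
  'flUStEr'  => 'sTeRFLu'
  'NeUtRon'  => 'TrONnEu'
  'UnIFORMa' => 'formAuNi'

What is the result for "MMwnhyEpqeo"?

NHYePQEOmmW

Each output is the input with this applied: move the first 3 characters to the end (rotate left by 3), then flip the case of every letter.
Working it through for "MMwnhyEpqeo": intermediate "nhyEpqeoMMw", final "NHYePQEOmmW".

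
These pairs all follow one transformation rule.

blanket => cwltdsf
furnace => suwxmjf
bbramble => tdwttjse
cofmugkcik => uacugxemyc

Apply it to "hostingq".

In each case the input is transformed by: shift every letter 8 places backward in the alphabet (wrapping around), then move the last 3 characters to the front (rotate right by 3).
On "hostingq": the first step gives "zgklafyi", and the second then gives "fyizgkla".

fyizgkla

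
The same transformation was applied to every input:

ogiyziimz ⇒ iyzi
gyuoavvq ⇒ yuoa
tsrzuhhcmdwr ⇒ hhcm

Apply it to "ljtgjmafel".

Rule — move the last 3 characters to the front (rotate right by 3), then keep only the last 4 characters.
For "ljtgjmafel" the result is "gjma".

gjma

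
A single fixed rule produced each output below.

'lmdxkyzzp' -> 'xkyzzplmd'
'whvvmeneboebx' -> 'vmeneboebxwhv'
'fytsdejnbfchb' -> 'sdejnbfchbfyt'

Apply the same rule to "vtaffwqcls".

Looking at the pairs, the operation is to move the first 3 characters to the end (rotate left by 3).
For "vtaffwqcls" the result is "ffwqclsvta".

ffwqclsvta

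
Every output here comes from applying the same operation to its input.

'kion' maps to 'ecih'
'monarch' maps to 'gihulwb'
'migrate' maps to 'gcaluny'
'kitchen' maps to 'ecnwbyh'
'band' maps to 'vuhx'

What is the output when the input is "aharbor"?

ubulvil

In each case the input is transformed by: shift every letter 6 places backward in the alphabet (wrapping around).
For "aharbor" the result is "ubulvil".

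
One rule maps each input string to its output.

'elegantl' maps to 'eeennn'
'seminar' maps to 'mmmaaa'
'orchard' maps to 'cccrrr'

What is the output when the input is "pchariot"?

In each case the input is transformed by: keep one character in every 3, starting at position 3 (positions 3rd, 6th, 9th, ...), then repeat every character 3 times.
On "pchariot": the first step gives "hi", and the second then gives "hhhiii".

hhhiii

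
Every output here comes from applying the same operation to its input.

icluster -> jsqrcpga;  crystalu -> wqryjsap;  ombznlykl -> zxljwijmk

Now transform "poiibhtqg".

ggzfroenm

The pattern: move the first 2 characters to the end (rotate left by 2), then shift every letter 2 places backward in the alphabet (wrapping around).
On "poiibhtqg": the first step gives "iibhtqgpo", and the second then gives "ggzfroenm".
(Check on "icluster": → "lusteric" → "jsqrcpga" ✓)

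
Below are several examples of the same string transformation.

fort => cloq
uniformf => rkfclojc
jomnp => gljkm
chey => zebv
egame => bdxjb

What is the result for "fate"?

In each case the input is transformed by: shift every letter 3 places backward in the alphabet (wrapping around).
Applying that to "fate" gives "cxqb".

cxqb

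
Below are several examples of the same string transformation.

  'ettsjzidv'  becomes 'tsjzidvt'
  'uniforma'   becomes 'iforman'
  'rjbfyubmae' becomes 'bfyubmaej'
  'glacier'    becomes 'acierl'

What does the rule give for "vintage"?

Looking at the pairs, the operation is to delete the first character, then move the first character to the end.
Doing the same to "vintage": "ntagei".
(Check on "glacier": → "lacier" → "acierl" ✓)

ntagei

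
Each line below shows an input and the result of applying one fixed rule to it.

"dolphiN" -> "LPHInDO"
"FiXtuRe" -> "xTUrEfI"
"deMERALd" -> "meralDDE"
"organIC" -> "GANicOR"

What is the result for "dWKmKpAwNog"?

kMkPaWnOGDw

Rule — flip the case of every letter, then move the first 2 characters to the end (rotate left by 2).
Starting from "dWKmKpAwNog": after the first operation, "DwkMkPaWnOG"; after the second, "kMkPaWnOGDw".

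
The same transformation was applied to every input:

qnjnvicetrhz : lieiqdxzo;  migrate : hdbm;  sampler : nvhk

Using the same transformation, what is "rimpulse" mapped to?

The transformation: delete the last 3 characters, then shift every letter 5 places backward in the alphabet (wrapping around).
Doing the same to "rimpulse": "mdhkp".

mdhkp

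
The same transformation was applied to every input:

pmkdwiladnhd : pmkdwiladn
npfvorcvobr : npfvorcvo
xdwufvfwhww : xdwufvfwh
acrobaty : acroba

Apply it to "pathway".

pathw

The pattern: delete the last 2 characters.
For "pathway" the result is "pathw".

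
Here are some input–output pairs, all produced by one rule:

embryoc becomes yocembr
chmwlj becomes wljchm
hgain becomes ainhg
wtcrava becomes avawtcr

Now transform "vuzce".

The rule is to move the last 3 characters to the front (rotate right by 3).
So "vuzce" becomes "zcevu".

zcevu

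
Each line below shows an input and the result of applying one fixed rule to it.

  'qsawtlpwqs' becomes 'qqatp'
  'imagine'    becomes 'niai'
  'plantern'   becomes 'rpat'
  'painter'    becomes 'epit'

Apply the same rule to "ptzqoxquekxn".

xpzoqe

Rule — move the last 2 characters to the front (rotate right by 2), then keep every other character starting from the first (positions 1st, 3rd, 5th, ...).
"ptzqoxquekxn" → "xnptzqoxquek" → "xpzoqe".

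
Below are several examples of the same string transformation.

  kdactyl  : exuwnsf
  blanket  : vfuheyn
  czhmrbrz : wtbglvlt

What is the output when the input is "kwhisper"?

Each output is the input with this applied: shift every letter 6 places backward in the alphabet (wrapping around).
"kwhisper" → "eqbcmjyl".

eqbcmjyl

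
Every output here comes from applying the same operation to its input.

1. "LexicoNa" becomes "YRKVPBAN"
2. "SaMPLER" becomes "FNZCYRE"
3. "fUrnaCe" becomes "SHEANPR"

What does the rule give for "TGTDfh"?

The rule is to shift every letter 13 places forward in the alphabet (wrapping around) — i.e. ROT13, then convert every letter to uppercase.
Applying that to "TGTDfh" gives "GTGQSU".

GTGQSU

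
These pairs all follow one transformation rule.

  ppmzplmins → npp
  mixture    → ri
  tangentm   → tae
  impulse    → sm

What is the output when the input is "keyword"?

Each output is the input with this applied: move the last 3 characters to the front (rotate right by 3), then keep one character in every 3, starting at position 2 (positions 2nd, 5th, 8th, ...).
For "keyword" the result is "re".

re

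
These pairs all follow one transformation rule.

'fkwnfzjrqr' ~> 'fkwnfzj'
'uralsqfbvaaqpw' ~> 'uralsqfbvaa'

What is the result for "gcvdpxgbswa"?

gcvdpxgb

The pattern: delete the last 3 characters.
"gcvdpxgbswa" → "gcvdpxgb".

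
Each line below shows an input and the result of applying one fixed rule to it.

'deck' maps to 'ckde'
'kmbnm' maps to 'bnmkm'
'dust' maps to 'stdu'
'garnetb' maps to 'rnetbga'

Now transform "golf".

lfgo

What's happening: move the first 2 characters to the end (rotate left by 2).
"golf" → "lfgo".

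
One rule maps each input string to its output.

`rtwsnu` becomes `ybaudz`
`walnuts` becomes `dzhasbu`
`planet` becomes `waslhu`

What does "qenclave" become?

xllcuhjs

The pattern: take characters alternately from the front and the back (1st, last, 2nd, 2nd-last, ...), then shift every letter 7 places forward in the alphabet (wrapping around).
On "qenclave": the first step gives "qeevnacl", and the second then gives "xllcuhjs".
(Check on "planet": → "ptlean" → "waslhu" ✓)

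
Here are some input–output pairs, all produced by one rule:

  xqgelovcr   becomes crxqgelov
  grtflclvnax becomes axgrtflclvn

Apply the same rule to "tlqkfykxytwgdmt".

mttlqkfykxytwgd

Looking at the pairs, the operation is to move the last 2 characters to the front (rotate right by 2).
So "tlqkfykxytwgdmt" becomes "mttlqkfykxytwgd".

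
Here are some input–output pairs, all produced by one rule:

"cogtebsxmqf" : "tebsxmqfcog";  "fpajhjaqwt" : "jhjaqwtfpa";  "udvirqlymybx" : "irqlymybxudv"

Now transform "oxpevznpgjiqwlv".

evznpgjiqwlvoxp

The rule is to move the first 3 characters to the end (rotate left by 3).
So "oxpevznpgjiqwlv" becomes "evznpgjiqwlvoxp".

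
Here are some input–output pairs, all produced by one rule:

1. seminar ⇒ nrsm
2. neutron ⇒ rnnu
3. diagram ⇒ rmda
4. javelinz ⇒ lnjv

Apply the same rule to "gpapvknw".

vnga

Rule — keep every other character starting from the first (positions 1st, 3rd, 5th, ...), then move the last 2 characters to the front (rotate right by 2).
Starting from "gpapvknw": after the first operation, "gavn"; after the second, "vnga".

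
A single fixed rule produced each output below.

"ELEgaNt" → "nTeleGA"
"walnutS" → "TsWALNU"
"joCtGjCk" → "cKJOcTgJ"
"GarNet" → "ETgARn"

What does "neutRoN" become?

The transformation: flip the case of every letter, then move the last 2 characters to the front (rotate right by 2).
Working it through for "neutRoN": intermediate "NEUTrOn", final "OnNEUTr".

OnNEUTr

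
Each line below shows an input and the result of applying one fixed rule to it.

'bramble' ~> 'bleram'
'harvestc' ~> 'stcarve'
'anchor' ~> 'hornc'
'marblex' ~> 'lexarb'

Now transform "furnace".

The transformation: delete the first character, then move the last 3 characters to the front (rotate right by 3).
Working it through for "furnace": intermediate "urnace", final "aceurn".

aceurn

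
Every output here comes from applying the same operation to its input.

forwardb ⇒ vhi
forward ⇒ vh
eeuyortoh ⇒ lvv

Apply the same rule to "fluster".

The rule is to shift every letter 7 places forward in the alphabet (wrapping around), then keep one character in every 3, starting at position 2 (positions 2nd, 5th, 8th, ...).
Starting from "fluster": after the first operation, "msbzaly"; after the second, "sa".
(Check on "forward": → "mvydhyk" → "vh" ✓)

sa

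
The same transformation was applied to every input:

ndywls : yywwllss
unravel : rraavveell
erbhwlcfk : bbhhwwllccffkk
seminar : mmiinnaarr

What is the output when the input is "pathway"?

tthhwwaayy

The transformation: delete the first 2 characters, then double every character.
Starting from "pathway": after the first operation, "thway"; after the second, "tthhwwaayy".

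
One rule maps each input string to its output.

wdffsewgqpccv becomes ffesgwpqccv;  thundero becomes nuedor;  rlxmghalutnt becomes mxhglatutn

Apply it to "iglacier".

The pattern: swap each adjacent pair of characters (1↔2, 3↔4, ...), then delete the first 2 characters.
"iglacier" → "gialicre" → "alicre".

alicre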